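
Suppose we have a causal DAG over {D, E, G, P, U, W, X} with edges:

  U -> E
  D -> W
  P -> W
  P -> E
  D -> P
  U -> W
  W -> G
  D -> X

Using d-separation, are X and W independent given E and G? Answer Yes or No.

No — X and W are not d-separated given {E, G}.

We examine all 3 paths between X and W:
Path 1: X ← D → P → E ← U → W
  D is a fork and D is not conditioned on; P is a chain and P is not conditioned on; E is a collider and E is conditioned on, which opens it; U is a fork and U is not conditioned on — no node blocks this path, so it is active.
Path 2: X ← D → P → W
  D is a fork and D is not conditioned on; P is a chain and P is not conditioned on — no node blocks this path, so it is active.
Path 3: X ← D → W
  D is a fork and D is not conditioned on — no node blocks this path, so it is active.
Since the path X ← D → P → E ← U → W is active, X and W are not d-separated given {E, G}.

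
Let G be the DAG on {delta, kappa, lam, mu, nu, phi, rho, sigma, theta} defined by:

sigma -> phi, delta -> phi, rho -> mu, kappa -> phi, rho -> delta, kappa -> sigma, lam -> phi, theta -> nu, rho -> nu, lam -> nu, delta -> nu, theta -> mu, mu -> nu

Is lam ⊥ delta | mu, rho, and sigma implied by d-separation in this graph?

We examine all 5 paths between lam and delta:
Path 1: lam → nu ← mu ← rho → delta
  nu is a collider here and neither nu nor any of its descendants is conditioned on, so the collider stays closed — the path is blocked at nu.
Path 2: lam → nu ← delta
  nu is a collider here and neither nu nor any of its descendants is conditioned on, so the collider stays closed — the path is blocked at nu.
Path 3: lam → nu ← theta → mu ← rho → delta
  nu is a collider here and neither nu nor any of its descendants is conditioned on, so the collider stays closed — the path is blocked at nu.
Path 4: lam → nu ← rho → delta
  nu is a collider here and neither nu nor any of its descendants is conditioned on, so the collider stays closed — the path is blocked at nu.
Path 5: lam → phi ← delta
  phi is a collider here and neither phi nor any of its descendants is conditioned on, so the collider stays closed — the path is blocked at phi.
Since every path is blocked, d-separation holds.

Yes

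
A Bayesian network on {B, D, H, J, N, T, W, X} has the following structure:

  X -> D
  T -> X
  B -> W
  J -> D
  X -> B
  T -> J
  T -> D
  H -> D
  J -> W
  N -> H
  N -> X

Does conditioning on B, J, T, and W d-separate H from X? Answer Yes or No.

Enumerating the 6 paths from H to X and testing each for blocking by {B, J, T, W}:
  1. H → D ← X — D:collider[blocks] ⇒ blocked
  2. H → D ← J → W ← B ← X — D:collider[blocks]; J:fork[blocks]; W:collider[open]; B:chain[blocks] ⇒ blocked
  3. H → D ← J ← T → X — D:collider[blocks]; J:chain[blocks]; T:fork[blocks] ⇒ blocked
  4. H → D ← T → X — D:collider[blocks]; T:fork[blocks] ⇒ blocked
  5. H → D ← T → J → W ← B ← X — D:collider[blocks]; T:fork[blocks]; J:chain[blocks]; W:collider[open]; B:chain[blocks] ⇒ blocked
  6. H ← N → X — N:fork[open] ⇒ active
Since the path H ← N → X is active, H and X are not d-separated given {B, J, T, W}.

No — H and X are not d-separated given {B, J, T, W}.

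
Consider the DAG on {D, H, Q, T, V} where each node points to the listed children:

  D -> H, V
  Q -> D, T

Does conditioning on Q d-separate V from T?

The only undirected path from V to T is:
Path 1: V ← D ← Q → T
  Q is a fork here and Q is conditioned on, so the path is blocked at Q.
Every path is blocked, so V and T are d-separated given {Q}.

Yes — V and T are d-separated given {Q}.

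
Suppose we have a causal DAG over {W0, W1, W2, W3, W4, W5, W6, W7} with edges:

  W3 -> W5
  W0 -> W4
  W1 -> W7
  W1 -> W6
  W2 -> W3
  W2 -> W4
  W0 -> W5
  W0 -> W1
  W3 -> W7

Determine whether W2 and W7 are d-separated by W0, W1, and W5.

No

There are 4 undirected paths between W2 and W7; checking each against the conditioning set {W0, W1, W5}:
Path 1: W2 → W3 → W7
  W3 is a chain and W3 is not conditioned on — no node blocks this path, so it is active.
Path 2: W2 → W3 → W5 ← W0 → W1 → W7
  W0 is a fork here and W0 is conditioned on, so the path is blocked at W0.
Path 3: W2 → W4 ← W0 → W5 ← W3 → W7
  W4 is a collider here and neither W4 nor any of its descendants is conditioned on, so the collider stays closed — the path is blocked at W4.
Path 4: W2 → W4 ← W0 → W1 → W7
  W4 is a collider here and neither W4 nor any of its descendants is conditioned on, so the collider stays closed — the path is blocked at W4.
At least one path is unblocked, so d-separation fails.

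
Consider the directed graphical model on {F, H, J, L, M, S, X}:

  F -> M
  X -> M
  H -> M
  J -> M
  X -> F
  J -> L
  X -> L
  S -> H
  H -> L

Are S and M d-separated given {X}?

There are 4 undirected paths between S and M; checking each against the conditioning set {X}:
  1. S → H → L ← X → F → M — H:chain[open]; L:collider[blocks]; X:fork[blocks]; F:chain[open] ⇒ blocked
  2. S → H → L ← X → M — H:chain[open]; L:collider[blocks]; X:fork[blocks] ⇒ blocked
  3. S → H → L ← J → M — H:chain[open]; L:collider[blocks]; J:fork[open] ⇒ blocked
  4. S → H → M — H:chain[open] ⇒ active
At least one path is unblocked, so d-separation fails.

No — S and M are not d-separated given {X}.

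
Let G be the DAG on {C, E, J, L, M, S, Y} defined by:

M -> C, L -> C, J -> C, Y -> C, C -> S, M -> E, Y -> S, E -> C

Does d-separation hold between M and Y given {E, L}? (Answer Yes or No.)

Yes

There are 4 undirected paths between M and Y; checking each against the conditioning set {E, L}:
Path 1: M → C → S ← Y
  S is a collider here and neither S nor any of its descendants is conditioned on, so the collider stays closed — the path is blocked at S.
Path 2: M → C ← Y
  C is a collider here and neither C nor any of its descendants is conditioned on, so the collider stays closed — the path is blocked at C.
Path 3: M → E → C → S ← Y
  E is a chain here and E is conditioned on, so the path is blocked at E.
Path 4: M → E → C ← Y
  E is a chain here and E is conditioned on, so the path is blocked at E.
All paths are blocked; M ⊥ Y | {E, L} holds.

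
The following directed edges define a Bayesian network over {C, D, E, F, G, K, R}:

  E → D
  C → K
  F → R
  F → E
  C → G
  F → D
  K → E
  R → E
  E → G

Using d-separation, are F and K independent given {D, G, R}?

We examine all 6 paths between F and K:
Path 1: F → R → E ← K
  R is a chain here and R is conditioned on, so the path is blocked at R.
Path 2: F → R → E → G ← C → K
  R is a chain here and R is conditioned on, so the path is blocked at R.
Path 3: F → D ← E ← K
  D is a collider and D is conditioned on, which opens it; E is a chain and E is not conditioned on — no node blocks this path, so it is active.
Path 4: F → D ← E → G ← C → K
  D is a collider and D is conditioned on, which opens it; E is a fork and E is not conditioned on; G is a collider and G is conditioned on, which opens it; C is a fork and C is not conditioned on — no node blocks this path, so it is active.
Path 5: F → E ← K
  E is a collider and its descendant D is conditioned on, which opens it — no node blocks this path, so it is active.
Path 6: F → E → G ← C → K
  E is a chain and E is not conditioned on; G is a collider and G is conditioned on, which opens it; C is a fork and C is not conditioned on — no node blocks this path, so it is active.
Because an active path exists, F and K are not d-separated.

No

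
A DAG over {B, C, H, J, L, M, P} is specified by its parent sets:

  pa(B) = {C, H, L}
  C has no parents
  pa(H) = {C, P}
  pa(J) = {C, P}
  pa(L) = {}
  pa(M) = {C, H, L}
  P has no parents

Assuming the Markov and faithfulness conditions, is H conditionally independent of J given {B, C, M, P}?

There are 6 undirected paths between H and J; checking each against the conditioning set {B, C, M, P}:
  1. H → M ← L → B ← C → J — M:collider[open]; L:fork[open]; B:collider[open]; C:fork[blocks] ⇒ blocked
  2. H → M ← C → J — M:collider[open]; C:fork[blocks] ⇒ blocked
  3. H → B ← L → M ← C → J — B:collider[open]; L:fork[open]; M:collider[open]; C:fork[blocks] ⇒ blocked
  4. H → B ← C → J — B:collider[open]; C:fork[blocks] ⇒ blocked
  5. H ← P → J — P:fork[blocks] ⇒ blocked
  6. H ← C → J — C:fork[blocks] ⇒ blocked
All paths are blocked; H ⊥ J | {B, C, M, P} holds.

Yes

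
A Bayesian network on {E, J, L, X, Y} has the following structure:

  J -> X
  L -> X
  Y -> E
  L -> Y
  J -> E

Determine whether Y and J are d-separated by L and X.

2 paths connect Y and J; each must be blocked for d-separation to hold:
  1. Y → E ← J — E:collider[blocks] ⇒ blocked
  2. Y ← L → X ← J — L:fork[blocks]; X:collider[open] ⇒ blocked
All paths are blocked; Y ⊥ J | {L, X} holds.

Yes — Y and J are d-separated given {L, X}.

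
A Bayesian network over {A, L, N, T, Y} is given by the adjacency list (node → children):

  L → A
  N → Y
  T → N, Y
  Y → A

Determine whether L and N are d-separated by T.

Enumerating the 2 paths from L to N and testing each for blocking by {T}:
  1. L → A ← Y ← N — A:collider[blocks]; Y:chain[open] ⇒ blocked
  2. L → A ← Y ← T → N — A:collider[blocks]; Y:chain[open]; T:fork[blocks] ⇒ blocked
Since every path is blocked, d-separation holds.

Yes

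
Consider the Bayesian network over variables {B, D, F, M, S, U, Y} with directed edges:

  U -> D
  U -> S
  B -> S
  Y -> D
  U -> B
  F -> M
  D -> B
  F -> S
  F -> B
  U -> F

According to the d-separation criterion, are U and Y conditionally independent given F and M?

Yes

6 paths connect U and Y; each must be blocked for d-separation to hold:
Path 1: U → B ← D ← Y
  B is a collider here and neither B nor any of its descendants is conditioned on, so the collider stays closed — the path is blocked at B.
Path 2: U → F → B ← D ← Y
  F is a chain here and F is conditioned on, so the path is blocked at F.
Path 3: U → F → S ← B ← D ← Y
  F is a chain here and F is conditioned on, so the path is blocked at F.
Path 4: U → D ← Y
  D is a collider here and neither D nor any of its descendants is conditioned on, so the collider stays closed — the path is blocked at D.
Path 5: U → S ← B ← D ← Y
  S is a collider here and neither S nor any of its descendants is conditioned on, so the collider stays closed — the path is blocked at S.
Path 6: U → S ← F → B ← D ← Y
  S is a collider here and neither S nor any of its descendants is conditioned on, so the collider stays closed — the path is blocked at S.
All paths are blocked; U ⊥ Y | {F, M} holds.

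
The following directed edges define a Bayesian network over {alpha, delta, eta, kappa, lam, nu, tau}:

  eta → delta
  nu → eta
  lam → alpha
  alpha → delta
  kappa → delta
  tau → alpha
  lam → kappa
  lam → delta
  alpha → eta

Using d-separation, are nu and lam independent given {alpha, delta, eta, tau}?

Yes

6 paths connect nu and lam; each must be blocked for d-separation to hold:
  1. nu → eta ← alpha → delta ← kappa ← lam — eta:collider[open]; alpha:fork[blocks]; delta:collider[open]; kappa:chain[open] ⇒ blocked
  2. nu → eta ← alpha → delta ← lam — eta:collider[open]; alpha:fork[blocks]; delta:collider[open] ⇒ blocked
  3. nu → eta ← alpha ← lam — eta:collider[open]; alpha:chain[blocks] ⇒ blocked
  4. nu → eta → delta ← kappa ← lam — eta:chain[blocks]; delta:collider[open]; kappa:chain[open] ⇒ blocked
  5. nu → eta → delta ← alpha ← lam — eta:chain[blocks]; delta:collider[open]; alpha:chain[blocks] ⇒ blocked
  6. nu → eta → delta ← lam — eta:chain[blocks]; delta:collider[open] ⇒ blocked
Every path is blocked, so nu and lam are d-separated given {alpha, delta, eta, tau}.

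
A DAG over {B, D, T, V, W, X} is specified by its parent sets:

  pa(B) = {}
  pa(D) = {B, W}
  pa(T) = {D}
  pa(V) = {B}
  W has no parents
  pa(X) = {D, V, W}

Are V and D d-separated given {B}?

Yes

We examine all 3 paths between V and D:
Path 1: V → X ← W → D
  X is a collider here and neither X nor any of its descendants is conditioned on, so the collider stays closed — the path is blocked at X.
Path 2: V → X ← D
  X is a collider here and neither X nor any of its descendants is conditioned on, so the collider stays closed — the path is blocked at X.
Path 3: V ← B → D
  B is a fork here and B is conditioned on, so the path is blocked at B.
Since every path is blocked, d-separation holds.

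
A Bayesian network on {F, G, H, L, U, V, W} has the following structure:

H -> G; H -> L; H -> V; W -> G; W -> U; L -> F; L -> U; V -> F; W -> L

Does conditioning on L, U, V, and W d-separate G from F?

Yes

We examine all 6 paths between G and F:
Path 1: G ← H → L → F
  L is a chain here and L is conditioned on, so the path is blocked at L.
Path 2: G ← H → V → F
  V is a chain here and V is conditioned on, so the path is blocked at V.
Path 3: G ← W → L ← H → V → F
  W is a fork here and W is conditioned on, so the path is blocked at W.
Path 4: G ← W → L → F
  W is a fork here and W is conditioned on, so the path is blocked at W.
Path 5: G ← W → U ← L ← H → V → F
  W is a fork here and W is conditioned on, so the path is blocked at W.
Path 6: G ← W → U ← L → F
  W is a fork here and W is conditioned on, so the path is blocked at W.
Since every path is blocked, d-separation holds.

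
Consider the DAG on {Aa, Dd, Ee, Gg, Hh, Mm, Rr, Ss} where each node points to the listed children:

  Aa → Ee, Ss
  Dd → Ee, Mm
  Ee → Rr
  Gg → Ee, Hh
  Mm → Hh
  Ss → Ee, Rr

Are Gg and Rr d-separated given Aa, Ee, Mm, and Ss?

Yes

6 paths connect Gg and Rr; each must be blocked for d-separation to hold:
  1. Gg → Hh ← Mm ← Dd → Ee → Rr — Hh:collider[blocks]; Mm:chain[blocks]; Dd:fork[open]; Ee:chain[blocks] ⇒ blocked
  2. Gg → Hh ← Mm ← Dd → Ee ← Ss → Rr — Hh:collider[blocks]; Mm:chain[blocks]; Dd:fork[open]; Ee:collider[open]; Ss:fork[blocks] ⇒ blocked
  3. Gg → Hh ← Mm ← Dd → Ee ← Aa → Ss → Rr — Hh:collider[blocks]; Mm:chain[blocks]; Dd:fork[open]; Ee:collider[open]; Aa:fork[blocks]; Ss:chain[blocks] ⇒ blocked
  4. Gg → Ee → Rr — Ee:chain[blocks] ⇒ blocked
  5. Gg → Ee ← Ss → Rr — Ee:collider[open]; Ss:fork[blocks] ⇒ blocked
  6. Gg → Ee ← Aa → Ss → Rr — Ee:collider[open]; Aa:fork[blocks]; Ss:chain[blocks] ⇒ blocked
Every path is blocked, so Gg and Rr are d-separated given {Aa, Ee, Mm, Ss}.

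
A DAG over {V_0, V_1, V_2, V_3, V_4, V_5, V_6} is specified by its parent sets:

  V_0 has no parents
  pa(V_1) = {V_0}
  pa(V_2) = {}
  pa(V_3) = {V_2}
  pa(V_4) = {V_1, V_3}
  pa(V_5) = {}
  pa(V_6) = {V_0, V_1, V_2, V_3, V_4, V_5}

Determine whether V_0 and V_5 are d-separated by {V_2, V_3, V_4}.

Yes — V_0 and V_5 are d-separated given {V_2, V_3, V_4}.

We examine all 5 paths between V_0 and V_5:
  1. V_0 → V_1 → V_4 ← V_3 → V_6 ← V_5 — V_1:chain[open]; V_4:collider[open]; V_3:fork[blocks]; V_6:collider[blocks] ⇒ blocked
  2. V_0 → V_1 → V_4 ← V_3 ← V_2 → V_6 ← V_5 — V_1:chain[open]; V_4:collider[open]; V_3:chain[blocks]; V_2:fork[blocks]; V_6:collider[blocks] ⇒ blocked
  3. V_0 → V_1 → V_4 → V_6 ← V_5 — V_1:chain[open]; V_4:chain[blocks]; V_6:collider[blocks] ⇒ blocked
  4. V_0 → V_1 → V_6 ← V_5 — V_1:chain[open]; V_6:collider[blocks] ⇒ blocked
  5. V_0 → V_6 ← V_5 — V_6:collider[blocks] ⇒ blocked
Since every path is blocked, d-separation holds.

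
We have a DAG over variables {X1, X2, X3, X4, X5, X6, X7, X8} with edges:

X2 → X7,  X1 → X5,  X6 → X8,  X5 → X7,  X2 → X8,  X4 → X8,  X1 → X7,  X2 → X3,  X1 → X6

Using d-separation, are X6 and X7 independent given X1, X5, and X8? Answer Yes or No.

3 paths connect X6 and X7; each must be blocked for d-separation to hold:
  1. X6 ← X1 → X5 → X7 — X1:fork[blocks]; X5:chain[blocks] ⇒ blocked
  2. X6 ← X1 → X7 — X1:fork[blocks] ⇒ blocked
  3. X6 → X8 ← X2 → X7 — X8:collider[open]; X2:fork[open] ⇒ active
Since the path X6 → X8 ← X2 → X7 is active, X6 and X7 are not d-separated given {X1, X5, X8}.

No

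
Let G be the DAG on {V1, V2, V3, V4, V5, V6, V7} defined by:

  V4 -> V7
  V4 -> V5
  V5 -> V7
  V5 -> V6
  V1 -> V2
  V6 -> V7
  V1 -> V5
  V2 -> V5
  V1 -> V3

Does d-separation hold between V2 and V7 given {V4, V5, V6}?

There are 6 undirected paths between V2 and V7; checking each against the conditioning set {V4, V5, V6}:
Path 1: V2 ← V1 → V5 → V7
  V5 is a chain here and V5 is conditioned on, so the path is blocked at V5.
Path 2: V2 ← V1 → V5 ← V4 → V7
  V4 is a fork here and V4 is conditioned on, so the path is blocked at V4.
Path 3: V2 ← V1 → V5 → V6 → V7
  V5 is a chain here and V5 is conditioned on, so the path is blocked at V5.
Path 4: V2 → V5 → V7
  V5 is a chain here and V5 is conditioned on, so the path is blocked at V5.
Path 5: V2 → V5 ← V4 → V7
  V4 is a fork here and V4 is conditioned on, so the path is blocked at V4.
Path 6: V2 → V5 → V6 → V7
  V5 is a chain here and V5 is conditioned on, so the path is blocked at V5.
Every path is blocked, so V2 and V7 are d-separated given {V4, V5, V6}.

Yes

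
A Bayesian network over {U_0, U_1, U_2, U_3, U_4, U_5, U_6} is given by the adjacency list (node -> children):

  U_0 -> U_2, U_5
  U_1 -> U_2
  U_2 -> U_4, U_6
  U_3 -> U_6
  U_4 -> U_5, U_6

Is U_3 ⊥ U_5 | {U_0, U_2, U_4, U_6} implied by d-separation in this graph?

Yes — U_3 and U_5 are d-separated given {U_0, U_2, U_4, U_6}.

Enumerating the 4 paths from U_3 to U_5 and testing each for blocking by {U_0, U_2, U_4, U_6}:
  1. U_3 → U_6 ← U_4 ← U_2 ← U_0 → U_5 — U_6:collider[open]; U_4:chain[blocks]; U_2:chain[blocks]; U_0:fork[blocks] ⇒ blocked
  2. U_3 → U_6 ← U_4 → U_5 — U_6:collider[open]; U_4:fork[blocks] ⇒ blocked
  3. U_3 → U_6 ← U_2 → U_4 → U_5 — U_6:collider[open]; U_2:fork[blocks]; U_4:chain[blocks] ⇒ blocked
  4. U_3 → U_6 ← U_2 ← U_0 → U_5 — U_6:collider[open]; U_2:chain[blocks]; U_0:fork[blocks] ⇒ blocked
Every path is blocked, so U_3 and U_5 are d-separated given {U_0, U_2, U_4, U_6}.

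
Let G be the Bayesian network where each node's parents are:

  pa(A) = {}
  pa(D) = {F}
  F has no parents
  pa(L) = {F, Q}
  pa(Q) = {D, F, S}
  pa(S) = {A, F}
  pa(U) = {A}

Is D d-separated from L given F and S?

Enumerating the 6 paths from D to L and testing each for blocking by {F, S}:
Path 1: D → Q ← S ← F → L
  Q is a collider here and neither Q nor any of its descendants is conditioned on, so the collider stays closed — the path is blocked at Q.
Path 2: D → Q → L
  Q is a chain and Q is not conditioned on — no node blocks this path, so it is active.
Path 3: D → Q ← F → L
  Q is a collider here and neither Q nor any of its descendants is conditioned on, so the collider stays closed — the path is blocked at Q.
Path 4: D ← F → Q → L
  F is a fork here and F is conditioned on, so the path is blocked at F.
Path 5: D ← F → S → Q → L
  F is a fork here and F is conditioned on, so the path is blocked at F.
Path 6: D ← F → L
  F is a fork here and F is conditioned on, so the path is blocked at F.
Because an active path exists, D and L are not d-separated.

No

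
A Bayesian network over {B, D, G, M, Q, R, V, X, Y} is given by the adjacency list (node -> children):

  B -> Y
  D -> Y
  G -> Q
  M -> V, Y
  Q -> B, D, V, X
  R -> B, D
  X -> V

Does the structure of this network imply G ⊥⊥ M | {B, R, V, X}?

There are 6 undirected paths between G and M; checking each against the conditioning set {B, R, V, X}:
Path 1: G → Q → D → Y ← M
  Y is a collider here and neither Y nor any of its descendants is conditioned on, so the collider stays closed — the path is blocked at Y.
Path 2: G → Q → D ← R → B → Y ← M
  D is a collider here and neither D nor any of its descendants is conditioned on, so the collider stays closed — the path is blocked at D.
Path 3: G → Q → V ← M
  Q is a chain and Q is not conditioned on; V is a collider and V is conditioned on, which opens it — no node blocks this path, so it is active.
Path 4: G → Q → B → Y ← M
  B is a chain here and B is conditioned on, so the path is blocked at B.
Path 5: G → Q → B ← R → D → Y ← M
  R is a fork here and R is conditioned on, so the path is blocked at R.
Path 6: G → Q → X → V ← M
  X is a chain here and X is conditioned on, so the path is blocked at X.
Because an active path exists, G and M are not d-separated.

No — G and M are not d-separated given {B, R, V, X}.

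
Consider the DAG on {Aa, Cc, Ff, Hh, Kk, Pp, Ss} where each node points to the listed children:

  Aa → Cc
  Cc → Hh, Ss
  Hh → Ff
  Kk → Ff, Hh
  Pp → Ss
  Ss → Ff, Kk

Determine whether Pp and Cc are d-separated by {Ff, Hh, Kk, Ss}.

We examine all 5 paths between Pp and Cc:
Path 1: Pp → Ss → Ff ← Hh ← Cc
  Ss is a chain here and Ss is conditioned on, so the path is blocked at Ss.
Path 2: Pp → Ss → Ff ← Kk → Hh ← Cc
  Ss is a chain here and Ss is conditioned on, so the path is blocked at Ss.
Path 3: Pp → Ss ← Cc
  Ss is a collider and Ss is conditioned on, which opens it — no node blocks this path, so it is active.
Path 4: Pp → Ss → Kk → Hh ← Cc
  Ss is a chain here and Ss is conditioned on, so the path is blocked at Ss.
Path 5: Pp → Ss → Kk → Ff ← Hh ← Cc
  Ss is a chain here and Ss is conditioned on, so the path is blocked at Ss.
At least one path is unblocked, so d-separation fails.

No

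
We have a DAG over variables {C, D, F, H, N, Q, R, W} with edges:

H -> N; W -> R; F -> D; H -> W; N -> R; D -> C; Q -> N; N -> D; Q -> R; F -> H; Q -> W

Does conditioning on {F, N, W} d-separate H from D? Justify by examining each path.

Yes

There are 6 undirected paths between H and D; checking each against the conditioning set {F, N, W}:
Path 1: H → W → R ← Q → N → D
  W is a chain here and W is conditioned on, so the path is blocked at W.
Path 2: H → W → R ← N → D
  W is a chain here and W is conditioned on, so the path is blocked at W.
Path 3: H → W ← Q → R ← N → D
  R is a collider here and neither R nor any of its descendants is conditioned on, so the collider stays closed — the path is blocked at R.
Path 4: H → W ← Q → N → D
  N is a chain here and N is conditioned on, so the path is blocked at N.
Path 5: H ← F → D
  F is a fork here and F is conditioned on, so the path is blocked at F.
Path 6: H → N → D
  N is a chain here and N is conditioned on, so the path is blocked at N.
Since every path is blocked, d-separation holds.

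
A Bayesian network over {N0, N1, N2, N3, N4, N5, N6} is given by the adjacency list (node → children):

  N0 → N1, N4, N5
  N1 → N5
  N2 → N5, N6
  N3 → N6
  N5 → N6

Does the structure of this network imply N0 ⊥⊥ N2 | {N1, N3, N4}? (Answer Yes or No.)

There are 4 undirected paths between N0 and N2; checking each against the conditioning set {N1, N3, N4}:
Path 1: N0 → N1 → N5 → N6 ← N2
  N1 is a chain here and N1 is conditioned on, so the path is blocked at N1.
Path 2: N0 → N1 → N5 ← N2
  N1 is a chain here and N1 is conditioned on, so the path is blocked at N1.
Path 3: N0 → N5 → N6 ← N2
  N6 is a collider here and neither N6 nor any of its descendants is conditioned on, so the collider stays closed — the path is blocked at N6.
Path 4: N0 → N5 ← N2
  N5 is a collider here and neither N5 nor any of its descendants is conditioned on, so the collider stays closed — the path is blocked at N5.
Every path is blocked, so N0 and N2 are d-separated given {N1, N3, N4}.

Yes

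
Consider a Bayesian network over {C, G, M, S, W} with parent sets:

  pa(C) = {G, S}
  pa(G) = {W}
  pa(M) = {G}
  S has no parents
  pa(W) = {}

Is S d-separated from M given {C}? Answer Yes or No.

No

Only one path connects S and M:
Path 1: S → C ← G → M
  C is a collider and C is conditioned on, which opens it; G is a fork and G is not conditioned on — no node blocks this path, so it is active.
Because an active path exists, S and M are not d-separated.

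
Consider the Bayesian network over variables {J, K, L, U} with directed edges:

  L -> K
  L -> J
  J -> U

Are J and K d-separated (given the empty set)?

There is one path between J and K:
  1. J ← L → K — L:fork[open] ⇒ active
Because an active path exists, J and K are not d-separated.

No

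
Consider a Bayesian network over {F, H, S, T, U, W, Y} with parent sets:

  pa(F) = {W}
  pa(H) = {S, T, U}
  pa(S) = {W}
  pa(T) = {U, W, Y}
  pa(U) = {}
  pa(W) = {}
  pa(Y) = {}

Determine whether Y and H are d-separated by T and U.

We examine all 3 paths between Y and H:
Path 1: Y → T ← W → S → H
  T is a collider and T is conditioned on, which opens it; W is a fork and W is not conditioned on; S is a chain and S is not conditioned on — no node blocks this path, so it is active.
Path 2: Y → T → H
  T is a chain here and T is conditioned on, so the path is blocked at T.
Path 3: Y → T ← U → H
  U is a fork here and U is conditioned on, so the path is blocked at U.
Since the path Y → T ← W → S → H is active, Y and H are not d-separated given {T, U}.

No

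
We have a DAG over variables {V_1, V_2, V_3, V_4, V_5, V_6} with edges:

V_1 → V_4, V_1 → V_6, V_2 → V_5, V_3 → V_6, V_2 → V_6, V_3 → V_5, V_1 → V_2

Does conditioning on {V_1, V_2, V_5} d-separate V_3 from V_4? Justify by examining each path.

We examine all 4 paths between V_3 and V_4:
  1. V_3 → V_6 ← V_1 → V_4 — V_6:collider[blocks]; V_1:fork[blocks] ⇒ blocked
  2. V_3 → V_6 ← V_2 ← V_1 → V_4 — V_6:collider[blocks]; V_2:chain[blocks]; V_1:fork[blocks] ⇒ blocked
  3. V_3 → V_5 ← V_2 → V_6 ← V_1 → V_4 — V_5:collider[open]; V_2:fork[blocks]; V_6:collider[blocks]; V_1:fork[blocks] ⇒ blocked
  4. V_3 → V_5 ← V_2 ← V_1 → V_4 — V_5:collider[open]; V_2:chain[blocks]; V_1:fork[blocks] ⇒ blocked
Since every path is blocked, d-separation holds.

Yes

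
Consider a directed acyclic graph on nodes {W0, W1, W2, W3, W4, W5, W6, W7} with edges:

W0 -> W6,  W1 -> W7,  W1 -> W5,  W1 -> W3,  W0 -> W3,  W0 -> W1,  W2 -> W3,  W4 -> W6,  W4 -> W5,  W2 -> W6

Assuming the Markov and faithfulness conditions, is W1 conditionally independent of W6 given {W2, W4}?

No

5 paths connect W1 and W6; each must be blocked for d-separation to hold:
Path 1: W1 ← W0 → W3 ← W2 → W6
  W3 is a collider here and neither W3 nor any of its descendants is conditioned on, so the collider stays closed — the path is blocked at W3.
Path 2: W1 ← W0 → W6
  W0 is a fork and W0 is not conditioned on — no node blocks this path, so it is active.
Path 3: W1 → W5 ← W4 → W6
  W5 is a collider here and neither W5 nor any of its descendants is conditioned on, so the collider stays closed — the path is blocked at W5.
Path 4: W1 → W3 ← W2 → W6
  W3 is a collider here and neither W3 nor any of its descendants is conditioned on, so the collider stays closed — the path is blocked at W3.
Path 5: W1 → W3 ← W0 → W6
  W3 is a collider here and neither W3 nor any of its descendants is conditioned on, so the collider stays closed — the path is blocked at W3.
Since the path W1 ← W0 → W6 is active, W1 and W6 are not d-separated given {W2, W4}.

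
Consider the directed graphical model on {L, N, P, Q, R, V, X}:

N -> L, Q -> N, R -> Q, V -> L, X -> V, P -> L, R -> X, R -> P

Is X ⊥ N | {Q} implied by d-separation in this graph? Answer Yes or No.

We examine all 4 paths between X and N:
Path 1: X ← R → Q → N
  Q is a chain here and Q is conditioned on, so the path is blocked at Q.
Path 2: X ← R → P → L ← N
  L is a collider here and neither L nor any of its descendants is conditioned on, so the collider stays closed — the path is blocked at L.
Path 3: X → V → L ← N
  L is a collider here and neither L nor any of its descendants is conditioned on, so the collider stays closed — the path is blocked at L.
Path 4: X → V → L ← P ← R → Q → N
  L is a collider here and neither L nor any of its descendants is conditioned on, so the collider stays closed — the path is blocked at L.
Since every path is blocked, d-separation holds.

Yes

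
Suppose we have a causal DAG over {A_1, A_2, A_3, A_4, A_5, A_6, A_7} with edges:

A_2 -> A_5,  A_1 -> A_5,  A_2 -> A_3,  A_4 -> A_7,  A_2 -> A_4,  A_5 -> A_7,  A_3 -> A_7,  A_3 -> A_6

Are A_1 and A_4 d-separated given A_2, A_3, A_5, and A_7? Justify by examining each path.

Yes

Enumerating the 4 paths from A_1 to A_4 and testing each for blocking by {A_2, A_3, A_5, A_7}:
  1. A_1 → A_5 ← A_2 → A_4 — A_5:collider[open]; A_2:fork[blocks] ⇒ blocked
  2. A_1 → A_5 ← A_2 → A_3 → A_7 ← A_4 — A_5:collider[open]; A_2:fork[blocks]; A_3:chain[blocks]; A_7:collider[open] ⇒ blocked
  3. A_1 → A_5 → A_7 ← A_4 — A_5:chain[blocks]; A_7:collider[open] ⇒ blocked
  4. A_1 → A_5 → A_7 ← A_3 ← A_2 → A_4 — A_5:chain[blocks]; A_7:collider[open]; A_3:chain[blocks]; A_2:fork[blocks] ⇒ blocked
Every path is blocked, so A_1 and A_4 are d-separated given {A_2, A_3, A_5, A_7}.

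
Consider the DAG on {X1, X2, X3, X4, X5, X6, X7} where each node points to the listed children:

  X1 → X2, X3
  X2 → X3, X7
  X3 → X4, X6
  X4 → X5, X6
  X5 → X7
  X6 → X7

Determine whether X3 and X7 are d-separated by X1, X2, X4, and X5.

6 paths connect X3 and X7; each must be blocked for d-separation to hold:
Path 1: X3 → X4 → X6 → X7
  X4 is a chain here and X4 is conditioned on, so the path is blocked at X4.
Path 2: X3 → X4 → X5 → X7
  X4 is a chain here and X4 is conditioned on, so the path is blocked at X4.
Path 3: X3 ← X1 → X2 → X7
  X1 is a fork here and X1 is conditioned on, so the path is blocked at X1.
Path 4: X3 → X6 → X7
  X6 is a chain and X6 is not conditioned on — no node blocks this path, so it is active.
Path 5: X3 → X6 ← X4 → X5 → X7
  X6 is a collider here and neither X6 nor any of its descendants is conditioned on, so the collider stays closed — the path is blocked at X6.
Path 6: X3 ← X2 → X7
  X2 is a fork here and X2 is conditioned on, so the path is blocked at X2.
At least one path is unblocked, so d-separation fails.

No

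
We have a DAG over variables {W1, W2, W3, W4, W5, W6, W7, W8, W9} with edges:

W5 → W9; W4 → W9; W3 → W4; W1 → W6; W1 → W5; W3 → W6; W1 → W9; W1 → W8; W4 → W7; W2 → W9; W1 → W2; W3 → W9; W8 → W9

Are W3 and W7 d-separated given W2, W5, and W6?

6 paths connect W3 and W7; each must be blocked for d-separation to hold:
Path 1: W3 → W4 → W7
  W4 is a chain and W4 is not conditioned on — no node blocks this path, so it is active.
Path 2: W3 → W6 ← W1 → W2 → W9 ← W4 → W7
  W2 is a chain here and W2 is conditioned on, so the path is blocked at W2.
Path 3: W3 → W6 ← W1 → W8 → W9 ← W4 → W7
  W9 is a collider here and neither W9 nor any of its descendants is conditioned on, so the collider stays closed — the path is blocked at W9.
Path 4: W3 → W6 ← W1 → W5 → W9 ← W4 → W7
  W5 is a chain here and W5 is conditioned on, so the path is blocked at W5.
Path 5: W3 → W6 ← W1 → W9 ← W4 → W7
  W9 is a collider here and neither W9 nor any of its descendants is conditioned on, so the collider stays closed — the path is blocked at W9.
Path 6: W3 → W9 ← W4 → W7
  W9 is a collider here and neither W9 nor any of its descendants is conditioned on, so the collider stays closed — the path is blocked at W9.
Because an active path exists, W3 and W7 are not d-separated.

No — W3 and W7 are not d-separated given {W2, W5, W6}.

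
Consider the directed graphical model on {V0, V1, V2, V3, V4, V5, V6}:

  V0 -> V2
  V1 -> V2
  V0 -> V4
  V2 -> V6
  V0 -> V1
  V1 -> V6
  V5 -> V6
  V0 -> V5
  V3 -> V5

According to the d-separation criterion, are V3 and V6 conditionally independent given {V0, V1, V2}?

Enumerating the 5 paths from V3 to V6 and testing each for blocking by {V0, V1, V2}:
Path 1: V3 → V5 → V6
  V5 is a chain and V5 is not conditioned on — no node blocks this path, so it is active.
Path 2: V3 → V5 ← V0 → V2 → V6
  V5 is a collider here and neither V5 nor any of its descendants is conditioned on, so the collider stays closed — the path is blocked at V5.
Path 3: V3 → V5 ← V0 → V2 ← V1 → V6
  V5 is a collider here and neither V5 nor any of its descendants is conditioned on, so the collider stays closed — the path is blocked at V5.
Path 4: V3 → V5 ← V0 → V1 → V6
  V5 is a collider here and neither V5 nor any of its descendants is conditioned on, so the collider stays closed — the path is blocked at V5.
Path 5: V3 → V5 ← V0 → V1 → V2 → V6
  V5 is a collider here and neither V5 nor any of its descendants is conditioned on, so the collider stays closed — the path is blocked at V5.
Because an active path exists, V3 and V6 are not d-separated.

No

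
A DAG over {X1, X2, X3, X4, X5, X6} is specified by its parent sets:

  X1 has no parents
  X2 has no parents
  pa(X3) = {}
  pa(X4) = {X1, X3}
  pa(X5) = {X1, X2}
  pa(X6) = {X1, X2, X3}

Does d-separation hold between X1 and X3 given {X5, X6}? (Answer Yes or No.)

We examine all 3 paths between X1 and X3:
Path 1: X1 → X6 ← X3
  X6 is a collider and X6 is conditioned on, which opens it — no node blocks this path, so it is active.
Path 2: X1 → X4 ← X3
  X4 is a collider here and neither X4 nor any of its descendants is conditioned on, so the collider stays closed — the path is blocked at X4.
Path 3: X1 → X5 ← X2 → X6 ← X3
  X5 is a collider and X5 is conditioned on, which opens it; X2 is a fork and X2 is not conditioned on; X6 is a collider and X6 is conditioned on, which opens it — no node blocks this path, so it is active.
Because an active path exists, X1 and X3 are not d-separated.

No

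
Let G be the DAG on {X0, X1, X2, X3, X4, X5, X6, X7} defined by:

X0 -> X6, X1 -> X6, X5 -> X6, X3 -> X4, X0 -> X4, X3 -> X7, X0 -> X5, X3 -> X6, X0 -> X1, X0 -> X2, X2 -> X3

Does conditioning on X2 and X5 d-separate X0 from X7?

Yes — X0 and X7 are d-separated given {X2, X5}.

There are 5 undirected paths between X0 and X7; checking each against the conditioning set {X2, X5}:
  1. X0 → X2 → X3 → X7 — X2:chain[blocks]; X3:chain[open] ⇒ blocked
  2. X0 → X1 → X6 ← X3 → X7 — X1:chain[open]; X6:collider[blocks]; X3:fork[open] ⇒ blocked
  3. X0 → X4 ← X3 → X7 — X4:collider[blocks]; X3:fork[open] ⇒ blocked
  4. X0 → X5 → X6 ← X3 → X7 — X5:chain[blocks]; X6:collider[blocks]; X3:fork[open] ⇒ blocked
  5. X0 → X6 ← X3 → X7 — X6:collider[blocks]; X3:fork[open] ⇒ blocked
All paths are blocked; X0 ⊥ X7 | {X2, X5} holds.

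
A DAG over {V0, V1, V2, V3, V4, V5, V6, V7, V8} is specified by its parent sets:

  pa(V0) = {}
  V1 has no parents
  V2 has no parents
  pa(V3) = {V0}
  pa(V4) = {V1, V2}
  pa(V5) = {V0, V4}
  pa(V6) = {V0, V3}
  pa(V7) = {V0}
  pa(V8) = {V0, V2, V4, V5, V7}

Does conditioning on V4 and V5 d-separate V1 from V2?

Enumerating the 5 paths from V1 to V2 and testing each for blocking by {V4, V5}:
  1. V1 → V4 → V8 ← V2 — V4:chain[blocks]; V8:collider[blocks] ⇒ blocked
  2. V1 → V4 ← V2 — V4:collider[open] ⇒ active
  3. V1 → V4 → V5 → V8 ← V2 — V4:chain[blocks]; V5:chain[blocks]; V8:collider[blocks] ⇒ blocked
  4. V1 → V4 → V5 ← V0 → V8 ← V2 — V4:chain[blocks]; V5:collider[open]; V0:fork[open]; V8:collider[blocks] ⇒ blocked
  5. V1 → V4 → V5 ← V0 → V7 → V8 ← V2 — V4:chain[blocks]; V5:collider[open]; V0:fork[open]; V7:chain[open]; V8:collider[blocks] ⇒ blocked
Since the path V1 → V4 ← V2 is active, V1 and V2 are not d-separated given {V4, V5}.

No — V1 and V2 are not d-separated given {V4, V5}.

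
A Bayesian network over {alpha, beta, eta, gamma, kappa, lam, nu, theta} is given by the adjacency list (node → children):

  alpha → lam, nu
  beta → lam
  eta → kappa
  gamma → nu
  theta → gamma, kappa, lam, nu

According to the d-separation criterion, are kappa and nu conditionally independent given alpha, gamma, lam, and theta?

Enumerating the 3 paths from kappa to nu and testing each for blocking by {alpha, gamma, lam, theta}:
Path 1: kappa ← theta → nu
  theta is a fork here and theta is conditioned on, so the path is blocked at theta.
Path 2: kappa ← theta → gamma → nu
  theta is a fork here and theta is conditioned on, so the path is blocked at theta.
Path 3: kappa ← theta → lam ← alpha → nu
  theta is a fork here and theta is conditioned on, so the path is blocked at theta.
Every path is blocked, so kappa and nu are d-separated given {alpha, gamma, lam, theta}.

Yes — kappa and nu are d-separated given {alpha, gamma, lam, theta}.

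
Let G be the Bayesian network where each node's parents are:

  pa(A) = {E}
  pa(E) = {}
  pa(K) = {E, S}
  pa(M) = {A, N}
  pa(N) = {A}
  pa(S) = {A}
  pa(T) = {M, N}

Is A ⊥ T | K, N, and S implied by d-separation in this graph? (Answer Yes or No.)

No

Enumerating the 4 paths from A to T and testing each for blocking by {K, N, S}:
Path 1: A → N → T
  N is a chain here and N is conditioned on, so the path is blocked at N.
Path 2: A → N → M → T
  N is a chain here and N is conditioned on, so the path is blocked at N.
Path 3: A → M ← N → T
  M is a collider here and neither M nor any of its descendants is conditioned on, so the collider stays closed — the path is blocked at M.
Path 4: A → M → T
  M is a chain and M is not conditioned on — no node blocks this path, so it is active.
Since the path A → M → T is active, A and T are not d-separated given {K, N, S}.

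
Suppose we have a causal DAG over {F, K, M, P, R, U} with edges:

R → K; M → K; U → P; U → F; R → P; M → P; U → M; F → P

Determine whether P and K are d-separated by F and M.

There are 4 undirected paths between P and K; checking each against the conditioning set {F, M}:
Path 1: P ← M → K
  M is a fork here and M is conditioned on, so the path is blocked at M.
Path 2: P ← R → K
  R is a fork and R is not conditioned on — no node blocks this path, so it is active.
Path 3: P ← U → M → K
  M is a chain here and M is conditioned on, so the path is blocked at M.
Path 4: P ← F ← U → M → K
  F is a chain here and F is conditioned on, so the path is blocked at F.
At least one path is unblocked, so d-separation fails.

No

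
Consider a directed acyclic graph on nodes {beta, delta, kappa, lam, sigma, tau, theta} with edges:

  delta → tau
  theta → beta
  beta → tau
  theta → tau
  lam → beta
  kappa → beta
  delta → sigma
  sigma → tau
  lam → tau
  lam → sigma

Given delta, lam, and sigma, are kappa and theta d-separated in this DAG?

Enumerating the 5 paths from kappa to theta and testing each for blocking by {delta, lam, sigma}:
Path 1: kappa → beta ← theta
  beta is a collider here and neither beta nor any of its descendants is conditioned on, so the collider stays closed — the path is blocked at beta.
Path 2: kappa → beta ← lam → tau ← theta
  beta is a collider here and neither beta nor any of its descendants is conditioned on, so the collider stays closed — the path is blocked at beta.
Path 3: kappa → beta ← lam → sigma ← delta → tau ← theta
  beta is a collider here and neither beta nor any of its descendants is conditioned on, so the collider stays closed — the path is blocked at beta.
Path 4: kappa → beta ← lam → sigma → tau ← theta
  beta is a collider here and neither beta nor any of its descendants is conditioned on, so the collider stays closed — the path is blocked at beta.
Path 5: kappa → beta → tau ← theta
  tau is a collider here and neither tau nor any of its descendants is conditioned on, so the collider stays closed — the path is blocked at tau.
Every path is blocked, so kappa and theta are d-separated given {delta, lam, sigma}.

Yes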